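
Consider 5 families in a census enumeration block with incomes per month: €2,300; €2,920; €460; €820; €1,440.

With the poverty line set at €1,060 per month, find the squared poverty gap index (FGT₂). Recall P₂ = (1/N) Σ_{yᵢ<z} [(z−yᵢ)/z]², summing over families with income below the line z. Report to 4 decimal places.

Below z: €460, €820 (q = 2 of N = 5).
Normalized shortfalls: (1060−460)/1060 = 0.5660; (1060−820)/1060 = 0.2264.
Squared: 0.3204; 0.0513.
Sum = 0.371663; P₂ = 0.371663 / 5 = 0.0743.

0.0743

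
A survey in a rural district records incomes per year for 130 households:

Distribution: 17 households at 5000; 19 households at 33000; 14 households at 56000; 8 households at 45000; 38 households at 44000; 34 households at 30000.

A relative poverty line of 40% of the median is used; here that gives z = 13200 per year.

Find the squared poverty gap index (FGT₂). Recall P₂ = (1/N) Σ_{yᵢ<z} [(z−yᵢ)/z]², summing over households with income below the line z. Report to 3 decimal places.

0.050

Below the line: 17×5000 (q = 17 of N = 130).
Shortfall ratios: (13200−5000)/13200 = 0.6212 (×17).
Squared: 0.3859 (×17).
Sum = 6.560376; P₂ = 6.560376 / 130 = 0.050.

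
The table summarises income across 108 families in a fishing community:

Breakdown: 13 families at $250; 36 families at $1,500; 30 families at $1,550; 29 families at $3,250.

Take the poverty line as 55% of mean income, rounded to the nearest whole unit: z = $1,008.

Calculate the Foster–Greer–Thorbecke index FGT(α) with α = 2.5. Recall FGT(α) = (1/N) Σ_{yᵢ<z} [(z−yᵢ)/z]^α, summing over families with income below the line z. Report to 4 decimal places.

Below the line: 13×$250 (q = 13 of N = 108).
Relative gaps: (1008−250)/1008 = 0.7520 (×13).
Raised to α = 2.5: 0.49037 (×13).
Sum = 6.374778; FGT(2.5) = 6.374778 / 108 = 0.0590.

0.0590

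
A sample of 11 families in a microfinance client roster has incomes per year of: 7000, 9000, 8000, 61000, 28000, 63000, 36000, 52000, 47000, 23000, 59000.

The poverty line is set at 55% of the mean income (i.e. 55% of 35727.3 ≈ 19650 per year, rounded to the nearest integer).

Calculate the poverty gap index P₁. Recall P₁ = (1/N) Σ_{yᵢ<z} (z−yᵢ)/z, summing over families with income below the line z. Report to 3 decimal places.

0.162

Poor units: 7000, 8000, 9000 (q = 3 of N = 11).
Gap ratios (z−y)/z: (19650−7000)/19650 = 0.6438; (19650−8000)/19650 = 0.5929; (19650−9000)/19650 = 0.5420.
Σ = 1.778626. Dividing by the full population N = 11 gives P₁ = 0.162.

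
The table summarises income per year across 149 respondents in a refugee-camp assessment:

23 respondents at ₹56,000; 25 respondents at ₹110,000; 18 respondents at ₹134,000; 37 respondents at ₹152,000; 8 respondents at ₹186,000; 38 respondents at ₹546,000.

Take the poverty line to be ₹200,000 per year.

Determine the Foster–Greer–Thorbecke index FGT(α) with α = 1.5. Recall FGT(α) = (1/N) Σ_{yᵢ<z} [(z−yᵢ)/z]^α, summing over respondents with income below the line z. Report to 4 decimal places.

0.1980

Below z: 23×₹56,000, 25×₹110,000, 18×₹134,000, 37×₹152,000, 8×₹186,000 (q = 111 of N = 149).
Normalized shortfalls: (200000−56000)/200000 = 0.7200 (×23); (200000−110000)/200000 = 0.4500 (×25); (200000−134000)/200000 = 0.3300 (×18); (200000−152000)/200000 = 0.2400 (×37); (200000−186000)/200000 = 0.0700 (×8).
Raised to α = 1.5: 0.61094 (×23); 0.30187 (×25); 0.18957 (×18); 0.11758 (×37); 0.01852 (×8).
Sum = 29.509081; FGT(1.5) = 29.509081 / 149 = 0.1980.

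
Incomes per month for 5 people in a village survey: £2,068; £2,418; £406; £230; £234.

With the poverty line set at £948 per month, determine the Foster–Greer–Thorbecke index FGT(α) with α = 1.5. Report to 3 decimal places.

0.349

Incomes under z: £230, £234, £406 (q = 3 of N = 5).
Relative gaps: (948−230)/948 = 0.7574; (948−234)/948 = 0.7532; (948−406)/948 = 0.5717.
Raised to α = 1.5: 0.65913; 0.65363; 0.43230.
Sum = 1.745070; FGT(1.5) = 1.745070 / 5 = 0.349.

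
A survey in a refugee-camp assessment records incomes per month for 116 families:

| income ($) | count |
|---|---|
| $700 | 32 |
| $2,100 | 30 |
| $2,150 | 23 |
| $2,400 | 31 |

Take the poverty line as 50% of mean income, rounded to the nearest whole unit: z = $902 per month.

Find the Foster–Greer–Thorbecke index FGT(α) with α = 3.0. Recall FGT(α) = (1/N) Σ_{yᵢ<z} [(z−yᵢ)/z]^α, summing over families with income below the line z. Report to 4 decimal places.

Poor units: 32×$700 (q = 32 of N = 116).
Normalized shortfalls: (902−700)/902 = 0.2239 (×32).
Raised to α = 3.0: 0.01123 (×32).
Sum = 0.359405; FGT(3.0) = 0.359405 / 116 = 0.0031.

0.0031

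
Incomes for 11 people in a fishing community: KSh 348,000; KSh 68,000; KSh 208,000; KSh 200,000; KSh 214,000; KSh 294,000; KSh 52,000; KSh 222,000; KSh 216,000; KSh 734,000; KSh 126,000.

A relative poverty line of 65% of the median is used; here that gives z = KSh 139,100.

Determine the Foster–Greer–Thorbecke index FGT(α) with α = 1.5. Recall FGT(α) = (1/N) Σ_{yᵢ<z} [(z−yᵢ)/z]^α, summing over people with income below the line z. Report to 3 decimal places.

0.081

Poor units: KSh 52,000, KSh 68,000, KSh 126,000 (q = 3 of N = 11).
Normalized shortfalls: (139100−52000)/139100 = 0.6262; (139100−68000)/139100 = 0.5111; (139100−126000)/139100 = 0.0942.
Raised to α = 1.5: 0.49549; 0.36544; 0.02890.
Sum = 0.889831; FGT(1.5) = 0.889831 / 11 = 0.081.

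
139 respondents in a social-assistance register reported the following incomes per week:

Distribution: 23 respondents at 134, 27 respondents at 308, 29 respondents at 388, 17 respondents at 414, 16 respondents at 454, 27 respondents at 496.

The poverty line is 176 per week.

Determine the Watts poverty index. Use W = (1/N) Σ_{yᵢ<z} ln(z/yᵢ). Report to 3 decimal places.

Below the line: 23×134 (q = 23 of N = 139).
Log shortfalls: ln(176/134) = 0.2726 (×23).
W = 6.270816 / 139 = 0.045.

0.045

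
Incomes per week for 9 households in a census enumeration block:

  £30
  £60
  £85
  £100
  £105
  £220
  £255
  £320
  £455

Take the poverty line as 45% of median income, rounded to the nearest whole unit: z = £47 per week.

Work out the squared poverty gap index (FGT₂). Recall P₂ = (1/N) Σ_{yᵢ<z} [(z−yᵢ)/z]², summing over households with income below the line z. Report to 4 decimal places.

Below z: £30 (q = 1 of N = 9).
Normalized shortfalls: (47−30)/47 = 0.3617.
Squared: 0.1308.
Sum = 0.130828; P₂ = 0.130828 / 9 = 0.0145.

0.0145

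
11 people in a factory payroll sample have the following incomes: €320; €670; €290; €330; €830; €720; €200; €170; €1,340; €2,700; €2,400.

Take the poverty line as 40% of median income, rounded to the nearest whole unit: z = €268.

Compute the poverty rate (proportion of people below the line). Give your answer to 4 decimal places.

2 of the 11 people have income below €268.
H = 2/11 = 0.1818.

0.1818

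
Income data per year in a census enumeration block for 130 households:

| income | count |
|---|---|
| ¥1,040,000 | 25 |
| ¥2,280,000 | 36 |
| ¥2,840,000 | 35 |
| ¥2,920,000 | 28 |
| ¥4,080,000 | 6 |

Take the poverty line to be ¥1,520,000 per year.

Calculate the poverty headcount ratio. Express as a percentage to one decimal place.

19.2%

25 of the 130 households have income below ¥1,520,000.
H = 25/130 = 19.2%.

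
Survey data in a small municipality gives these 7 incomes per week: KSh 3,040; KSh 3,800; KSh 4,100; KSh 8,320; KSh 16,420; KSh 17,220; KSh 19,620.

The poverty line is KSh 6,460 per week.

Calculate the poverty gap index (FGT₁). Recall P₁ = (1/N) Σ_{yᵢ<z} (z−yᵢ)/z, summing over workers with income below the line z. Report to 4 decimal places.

0.1866

Incomes under z: KSh 3,040, KSh 3,800, KSh 4,100 (q = 3 of N = 7).
Gap ratios (z−y)/z: (6460−3040)/6460 = 0.5294; (6460−3800)/6460 = 0.4118; (6460−4100)/6460 = 0.3653.
Σ = 1.306502. Dividing by the full population N = 7 gives P₁ = 0.1866.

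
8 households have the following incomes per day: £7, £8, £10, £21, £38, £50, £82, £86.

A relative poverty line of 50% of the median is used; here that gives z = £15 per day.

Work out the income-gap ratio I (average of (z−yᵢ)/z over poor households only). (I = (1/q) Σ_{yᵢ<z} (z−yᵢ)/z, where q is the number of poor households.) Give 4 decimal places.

Below z: £7, £8, £10 (q = 3 of N = 8).
Shortfall ratios (z−y)/z: 0.5333, 0.4667, 0.3333; sum = 1.333333.
The income-gap ratio divides by q (the poor only): 1.333333 / 3 = 0.4444.

0.4444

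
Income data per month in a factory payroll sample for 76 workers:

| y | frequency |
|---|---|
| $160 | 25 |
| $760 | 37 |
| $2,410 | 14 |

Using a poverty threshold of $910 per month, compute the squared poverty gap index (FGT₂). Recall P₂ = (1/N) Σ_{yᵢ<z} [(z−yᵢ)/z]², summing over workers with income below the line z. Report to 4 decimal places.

Below z: 25×$160, 37×$760 (q = 62 of N = 76).
Relative gaps: (910−160)/910 = 0.8242 (×25); (910−760)/910 = 0.1648 (×37).
Squared: 0.6793 (×25); 0.0272 (×37).
Sum = 17.986958; P₂ = 17.986958 / 76 = 0.2367.

0.2367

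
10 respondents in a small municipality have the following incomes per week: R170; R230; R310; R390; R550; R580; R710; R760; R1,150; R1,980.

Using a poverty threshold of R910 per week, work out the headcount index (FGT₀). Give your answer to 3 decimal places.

8 of the 10 respondents have income below R910.
H = 8/10 = 0.800.

0.800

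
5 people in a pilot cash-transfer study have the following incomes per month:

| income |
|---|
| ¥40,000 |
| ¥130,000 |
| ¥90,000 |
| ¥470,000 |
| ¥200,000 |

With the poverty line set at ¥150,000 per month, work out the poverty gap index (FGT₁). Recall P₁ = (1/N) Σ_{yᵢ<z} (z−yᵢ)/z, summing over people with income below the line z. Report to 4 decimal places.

Below z: ¥40,000, ¥90,000, ¥130,000 (q = 3 of N = 5).
Shortfall ratios: (150000−40000)/150000 = 0.7333; (150000−90000)/150000 = 0.4000; (150000−130000)/150000 = 0.1333.
Sum of shortfalls = 1.266667; P₁ averages over all N: 1.266667 / 5 = 0.2533.

0.2533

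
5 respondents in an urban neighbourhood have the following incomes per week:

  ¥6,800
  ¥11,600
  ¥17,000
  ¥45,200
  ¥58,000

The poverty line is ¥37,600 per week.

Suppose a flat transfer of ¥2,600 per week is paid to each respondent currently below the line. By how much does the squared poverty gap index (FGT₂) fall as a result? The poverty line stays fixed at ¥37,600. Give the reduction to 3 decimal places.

Before: below the line — ¥6,800, ¥11,600, ¥17,000; squared poverty gap index (FGT₂) = 0.28987.
After the ¥2,600 transfer: below the line — ¥9,400, ¥14,200, ¥19,600; squared poverty gap index (FGT₂) = 0.23580.
Reduction = 0.28987 − 0.23580 = 0.054.

0.054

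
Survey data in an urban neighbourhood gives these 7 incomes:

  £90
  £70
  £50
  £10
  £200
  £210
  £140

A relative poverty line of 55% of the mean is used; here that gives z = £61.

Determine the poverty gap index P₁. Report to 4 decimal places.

0.1452

Poor units: £10, £50 (q = 2 of N = 7).
Shortfall ratios: (61−10)/61 = 0.8361; (61−50)/61 = 0.1803.
Σ = 1.016393. Dividing by the full population N = 7 gives P₁ = 0.1452.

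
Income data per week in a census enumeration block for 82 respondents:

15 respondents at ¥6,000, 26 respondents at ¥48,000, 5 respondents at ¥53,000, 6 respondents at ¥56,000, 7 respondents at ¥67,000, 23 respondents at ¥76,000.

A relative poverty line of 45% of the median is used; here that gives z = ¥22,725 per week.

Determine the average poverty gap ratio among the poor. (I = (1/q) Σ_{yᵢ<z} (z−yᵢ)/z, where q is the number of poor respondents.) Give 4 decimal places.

Poor units: 15×¥6,000 (q = 15 of N = 82).
Relative gaps: 0.7360 (×15); sum = 11.039604.
The income-gap ratio divides by q (the poor only): 11.039604 / 15 = 0.7360.

0.7360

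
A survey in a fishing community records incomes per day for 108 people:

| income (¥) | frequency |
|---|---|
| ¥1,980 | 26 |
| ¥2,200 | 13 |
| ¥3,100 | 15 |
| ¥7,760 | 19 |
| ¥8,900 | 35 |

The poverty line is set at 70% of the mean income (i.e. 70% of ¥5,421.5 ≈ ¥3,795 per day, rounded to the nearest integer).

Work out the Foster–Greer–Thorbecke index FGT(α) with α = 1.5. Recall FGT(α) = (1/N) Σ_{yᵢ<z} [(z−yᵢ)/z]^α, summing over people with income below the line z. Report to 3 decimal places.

Poor units: 26×¥1,980, 13×¥2,200, 15×¥3,100 (q = 54 of N = 108).
Relative gaps: (3795−1980)/3795 = 0.4783 (×26); (3795−2200)/3795 = 0.4203 (×13); (3795−3100)/3795 = 0.1831 (×15).
Raised to α = 1.5: 0.33075 (×26); 0.27247 (×13); 0.07837 (×15).
Sum = 13.317173; FGT(1.5) = 13.317173 / 108 = 0.123.

0.123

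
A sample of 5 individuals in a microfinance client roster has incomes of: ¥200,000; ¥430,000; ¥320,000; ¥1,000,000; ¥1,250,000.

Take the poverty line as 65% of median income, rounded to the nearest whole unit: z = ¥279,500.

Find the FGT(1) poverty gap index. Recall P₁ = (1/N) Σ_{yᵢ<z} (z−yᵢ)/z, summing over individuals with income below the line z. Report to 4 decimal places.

0.0569

Incomes under z: ¥200,000 (q = 1 of N = 5).
Shortfall ratios: (279500−200000)/279500 = 0.2844.
Sum of shortfalls = 0.284436; P₁ averages over all N: 0.284436 / 5 = 0.0569.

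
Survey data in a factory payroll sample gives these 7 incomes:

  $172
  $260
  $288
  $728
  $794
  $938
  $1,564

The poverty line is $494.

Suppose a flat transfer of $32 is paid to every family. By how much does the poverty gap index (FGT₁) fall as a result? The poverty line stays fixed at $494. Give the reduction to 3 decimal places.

0.028

Before: below the line — $172, $260, $288; poverty gap index (FGT₁) = 0.22036.
After the $32 transfer: below the line — $204, $292, $320; poverty gap index (FGT₁) = 0.19260.
Reduction = 0.22036 − 0.19260 = 0.028.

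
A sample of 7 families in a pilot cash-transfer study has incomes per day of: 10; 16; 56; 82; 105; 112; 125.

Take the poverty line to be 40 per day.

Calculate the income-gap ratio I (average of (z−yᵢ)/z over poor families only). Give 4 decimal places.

0.6750

Below the line: 10, 16 (q = 2 of N = 7).
Relative gaps: 0.7500, 0.6000; sum = 1.350000.
I averages over the q = 2 poor units only: 1.350000 / 2 = 0.6750.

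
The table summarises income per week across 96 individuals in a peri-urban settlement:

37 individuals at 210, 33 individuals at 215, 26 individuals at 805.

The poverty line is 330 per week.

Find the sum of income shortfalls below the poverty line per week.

Below z: 37×210, 33×215 (q = 70 of N = 96).
Individual gaps: 37×(330−210) = 4440; 33×(330−215) = 3795.
Aggregate gap = 8235.

8235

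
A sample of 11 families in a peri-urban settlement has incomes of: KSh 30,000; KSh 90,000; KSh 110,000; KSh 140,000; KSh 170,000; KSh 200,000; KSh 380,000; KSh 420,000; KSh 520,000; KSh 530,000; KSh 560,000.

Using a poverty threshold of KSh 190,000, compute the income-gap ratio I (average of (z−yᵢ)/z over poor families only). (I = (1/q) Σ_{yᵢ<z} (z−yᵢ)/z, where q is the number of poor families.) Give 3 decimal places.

0.432

Below z: KSh 30,000, KSh 90,000, KSh 110,000, KSh 140,000, KSh 170,000 (q = 5 of N = 11).
Relative gaps: 0.8421, 0.5263, 0.4211, 0.2632, 0.1053; sum = 2.157895.
The income-gap ratio divides by q (the poor only): 2.157895 / 5 = 0.432.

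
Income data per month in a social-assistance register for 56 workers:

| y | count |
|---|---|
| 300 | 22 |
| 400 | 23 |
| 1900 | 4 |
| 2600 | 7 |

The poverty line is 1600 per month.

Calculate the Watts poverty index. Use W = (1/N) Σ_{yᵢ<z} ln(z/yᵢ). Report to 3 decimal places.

1.227

Incomes under z: 22×300, 23×400 (q = 45 of N = 56).
Log gaps: ln(1600/300) = 1.6740 (×22); ln(1600/400) = 1.3863 (×23).
W = 68.712252 / 56 = 1.227.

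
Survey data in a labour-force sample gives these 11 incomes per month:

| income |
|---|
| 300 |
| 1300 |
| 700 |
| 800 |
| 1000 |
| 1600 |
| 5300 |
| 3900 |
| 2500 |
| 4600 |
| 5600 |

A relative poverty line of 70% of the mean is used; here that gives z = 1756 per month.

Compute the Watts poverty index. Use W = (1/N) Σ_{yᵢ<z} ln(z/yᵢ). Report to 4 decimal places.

0.4027

Below the line: 300, 700, 800, 1000, 1300, 1600 (q = 6 of N = 11).
ln(z/y) terms: ln(1756/300) = 1.7670; ln(1756/700) = 0.9197; ln(1756/800) = 0.7862; ln(1756/1000) = 0.5630; ln(1756/1300) = 0.3007; ln(1756/1600) = 0.0930.
W = 4.429654 / 11 = 0.4027.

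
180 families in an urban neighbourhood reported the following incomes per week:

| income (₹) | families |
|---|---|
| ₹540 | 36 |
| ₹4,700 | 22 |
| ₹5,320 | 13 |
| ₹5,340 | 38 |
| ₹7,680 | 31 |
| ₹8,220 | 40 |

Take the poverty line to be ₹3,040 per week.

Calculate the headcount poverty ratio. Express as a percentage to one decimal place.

36 of the 180 families have income below ₹3,040.
H = 36/180 = 20.0%.

20.0%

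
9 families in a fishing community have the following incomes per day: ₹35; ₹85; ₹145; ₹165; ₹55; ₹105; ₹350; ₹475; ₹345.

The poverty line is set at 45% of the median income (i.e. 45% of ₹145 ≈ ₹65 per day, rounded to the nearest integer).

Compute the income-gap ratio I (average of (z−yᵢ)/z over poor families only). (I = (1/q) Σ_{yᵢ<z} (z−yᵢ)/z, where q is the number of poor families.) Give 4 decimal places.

Below the line: ₹35, ₹55 (q = 2 of N = 9).
Relative gaps: 0.4615, 0.1538; sum = 0.615385.
I averages over the q = 2 poor units only: 0.615385 / 2 = 0.3077.

0.3077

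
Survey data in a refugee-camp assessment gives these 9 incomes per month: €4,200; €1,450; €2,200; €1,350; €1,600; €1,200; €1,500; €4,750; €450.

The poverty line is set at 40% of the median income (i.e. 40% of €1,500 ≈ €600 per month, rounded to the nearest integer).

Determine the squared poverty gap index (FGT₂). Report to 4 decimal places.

0.0069

Below z: €450 (q = 1 of N = 9).
Shortfall ratios: (600−450)/600 = 0.2500.
Squared: 0.0625.
Sum = 0.062500; P₂ = 0.062500 / 9 = 0.0069.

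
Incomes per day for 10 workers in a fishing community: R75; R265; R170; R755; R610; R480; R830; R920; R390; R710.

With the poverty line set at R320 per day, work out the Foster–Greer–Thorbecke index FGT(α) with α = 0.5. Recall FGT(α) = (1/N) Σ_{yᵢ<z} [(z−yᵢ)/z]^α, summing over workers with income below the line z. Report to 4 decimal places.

Below the line: R75, R170, R265 (q = 3 of N = 10).
Shortfall ratios: (320−75)/320 = 0.7656; (320−170)/320 = 0.4688; (320−265)/320 = 0.1719.
Raised to α = 0.5: 0.87500; 0.68465; 0.41458.
Sum = 1.974231; FGT(0.5) = 1.974231 / 10 = 0.1974.

0.1974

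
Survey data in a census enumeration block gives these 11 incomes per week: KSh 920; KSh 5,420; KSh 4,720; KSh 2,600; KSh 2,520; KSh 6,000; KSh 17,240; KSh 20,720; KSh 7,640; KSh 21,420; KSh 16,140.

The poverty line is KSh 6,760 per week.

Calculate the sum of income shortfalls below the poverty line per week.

Incomes under z: KSh 920, KSh 2,520, KSh 2,600, KSh 4,720, KSh 5,420, KSh 6,000 (q = 6 of N = 11).
Individual gaps: 6760−920 = 5840; 6760−2520 = 4240; 6760−2600 = 4160; 6760−4720 = 2040; 6760−5420 = 1340; 6760−6000 = 760.
Aggregate gap = KSh 18,380.

KSh 18,380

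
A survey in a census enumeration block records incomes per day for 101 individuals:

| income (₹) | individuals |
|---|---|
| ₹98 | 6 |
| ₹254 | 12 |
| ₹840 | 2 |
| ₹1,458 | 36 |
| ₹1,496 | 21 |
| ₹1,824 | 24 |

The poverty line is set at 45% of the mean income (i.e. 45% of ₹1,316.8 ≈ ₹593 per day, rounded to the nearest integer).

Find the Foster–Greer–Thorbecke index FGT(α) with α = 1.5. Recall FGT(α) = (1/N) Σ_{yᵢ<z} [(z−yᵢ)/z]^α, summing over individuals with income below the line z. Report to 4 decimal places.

Below the line: 6×₹98, 12×₹254 (q = 18 of N = 101).
Gap ratios (z−y)/z: (593−98)/593 = 0.8347 (×6); (593−254)/593 = 0.5717 (×12).
Raised to α = 1.5: 0.76265 (×6); 0.43223 (×12).
Sum = 9.762696; FGT(1.5) = 9.762696 / 101 = 0.0967.

0.0967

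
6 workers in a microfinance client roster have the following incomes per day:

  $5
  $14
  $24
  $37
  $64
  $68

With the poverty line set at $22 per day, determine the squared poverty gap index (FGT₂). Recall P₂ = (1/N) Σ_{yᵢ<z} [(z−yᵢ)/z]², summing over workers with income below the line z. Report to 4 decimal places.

0.1216

Poor units: $5, $14 (q = 2 of N = 6).
Gap ratios (z−y)/z: (22−5)/22 = 0.7727; (22−14)/22 = 0.3636.
Squared: 0.5971; 0.1322.
Sum = 0.729339; P₂ = 0.729339 / 6 = 0.1216.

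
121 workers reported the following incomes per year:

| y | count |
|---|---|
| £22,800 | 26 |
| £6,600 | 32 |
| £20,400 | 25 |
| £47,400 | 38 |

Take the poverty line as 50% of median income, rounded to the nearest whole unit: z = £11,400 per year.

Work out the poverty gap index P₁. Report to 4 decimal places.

Poor units: 32×£6,600 (q = 32 of N = 121).
Normalized shortfalls: (11400−6600)/11400 = 0.4211 (×32).
Σ = 13.473684. Dividing by the full population N = 121 gives P₁ = 0.1114.

0.1114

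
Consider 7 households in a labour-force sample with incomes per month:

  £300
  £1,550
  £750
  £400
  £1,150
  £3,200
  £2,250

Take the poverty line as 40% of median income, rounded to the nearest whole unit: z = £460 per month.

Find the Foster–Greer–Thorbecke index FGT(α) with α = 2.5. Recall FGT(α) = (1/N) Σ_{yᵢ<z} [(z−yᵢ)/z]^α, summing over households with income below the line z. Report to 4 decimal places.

Below z: £300, £400 (q = 2 of N = 7).
Shortfall ratios: (460−300)/460 = 0.3478; (460−400)/460 = 0.1304.
Raised to α = 2.5: 0.07135; 0.00614.
Sum = 0.077496; FGT(2.5) = 0.077496 / 7 = 0.0111.

0.0111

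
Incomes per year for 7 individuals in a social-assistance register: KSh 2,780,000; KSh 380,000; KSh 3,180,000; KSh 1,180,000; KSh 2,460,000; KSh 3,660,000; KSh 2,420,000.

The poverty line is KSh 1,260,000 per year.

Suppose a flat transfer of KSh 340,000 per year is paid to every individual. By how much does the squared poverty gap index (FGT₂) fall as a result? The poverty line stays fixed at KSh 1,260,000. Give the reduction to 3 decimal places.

Before: below the line — KSh 380,000, KSh 1,180,000; squared poverty gap index (FGT₂) = 0.07026.
After the KSh 340,000 transfer: below the line — KSh 720,000; squared poverty gap index (FGT₂) = 0.02624.
Reduction = 0.07026 − 0.02624 = 0.044.

0.044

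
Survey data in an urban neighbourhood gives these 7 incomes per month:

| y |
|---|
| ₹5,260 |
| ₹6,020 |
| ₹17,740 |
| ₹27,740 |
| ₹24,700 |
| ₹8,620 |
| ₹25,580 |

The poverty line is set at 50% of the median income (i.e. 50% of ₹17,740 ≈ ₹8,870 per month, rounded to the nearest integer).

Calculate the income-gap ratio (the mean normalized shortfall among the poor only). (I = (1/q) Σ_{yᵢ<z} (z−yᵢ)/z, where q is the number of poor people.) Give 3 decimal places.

0.252

Poor units: ₹5,260, ₹6,020, ₹8,620 (q = 3 of N = 7).
Shortfall ratios (z−y)/z: 0.4070, 0.3213, 0.0282; sum = 0.756483.
I averages over the q = 3 poor units only: 0.756483 / 3 = 0.252.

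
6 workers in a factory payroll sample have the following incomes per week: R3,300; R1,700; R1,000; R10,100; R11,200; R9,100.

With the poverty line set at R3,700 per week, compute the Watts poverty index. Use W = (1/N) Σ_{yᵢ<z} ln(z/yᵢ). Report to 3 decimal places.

Incomes under z: R1,000, R1,700, R3,300 (q = 3 of N = 6).
Log shortfalls: ln(3700/1000) = 1.3083; ln(3700/1700) = 0.7777; ln(3700/3300) = 0.1144.
W = 2.200448 / 6 = 0.367.

0.367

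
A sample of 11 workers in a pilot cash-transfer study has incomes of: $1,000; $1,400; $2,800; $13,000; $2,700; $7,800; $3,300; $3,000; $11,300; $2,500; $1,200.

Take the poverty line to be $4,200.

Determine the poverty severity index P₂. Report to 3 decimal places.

Incomes under z: $1,000, $1,200, $1,400, $2,500, $2,700, $2,800, $3,000, $3,300 (q = 8 of N = 11).
Relative gaps: (4200−1000)/4200 = 0.7619; (4200−1200)/4200 = 0.7143; (4200−1400)/4200 = 0.6667; (4200−2500)/4200 = 0.4048; (4200−2700)/4200 = 0.3571; (4200−2800)/4200 = 0.3333; (4200−3000)/4200 = 0.2857; (4200−3300)/4200 = 0.2143.
Squared: 0.5805; 0.5102; 0.4444; 0.1638; 0.1276; 0.1111; 0.0816; 0.0459.
Sum = 2.065193; P₂ = 2.065193 / 11 = 0.188.

0.188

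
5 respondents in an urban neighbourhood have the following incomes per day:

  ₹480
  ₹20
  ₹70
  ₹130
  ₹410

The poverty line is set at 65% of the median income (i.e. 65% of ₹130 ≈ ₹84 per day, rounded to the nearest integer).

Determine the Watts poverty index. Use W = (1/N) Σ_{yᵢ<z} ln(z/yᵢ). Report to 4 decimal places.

Below z: ₹20, ₹70 (q = 2 of N = 5).
Log shortfalls: ln(84/20) = 1.4351; ln(84/70) = 0.1823.
W = 1.617406 / 5 = 0.3235.

0.3235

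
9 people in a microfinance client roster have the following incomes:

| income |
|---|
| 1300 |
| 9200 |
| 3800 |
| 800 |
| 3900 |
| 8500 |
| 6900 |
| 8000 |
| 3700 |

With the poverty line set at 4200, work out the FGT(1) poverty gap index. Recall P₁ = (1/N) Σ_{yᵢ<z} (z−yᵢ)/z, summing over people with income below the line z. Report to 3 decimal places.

0.198

Below the line: 800, 1300, 3700, 3800, 3900 (q = 5 of N = 9).
Shortfall ratios: (4200−800)/4200 = 0.8095; (4200−1300)/4200 = 0.6905; (4200−3700)/4200 = 0.1190; (4200−3800)/4200 = 0.0952; (4200−3900)/4200 = 0.0714.
Sum of shortfalls = 1.785714; P₁ averages over all N: 1.785714 / 9 = 0.198.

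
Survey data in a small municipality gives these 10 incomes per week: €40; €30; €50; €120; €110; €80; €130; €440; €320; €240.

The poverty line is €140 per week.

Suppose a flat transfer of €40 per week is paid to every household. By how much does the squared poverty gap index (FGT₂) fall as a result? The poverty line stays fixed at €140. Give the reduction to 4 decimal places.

0.1214

Before: below the line — €30, €40, €50, €80, €110, €120, €130; squared poverty gap index (FGT₂) = 0.179592.
After the €40 transfer: below the line — €70, €80, €90, €120; squared poverty gap index (FGT₂) = 0.058163.
Reduction = 0.179592 − 0.058163 = 0.1214.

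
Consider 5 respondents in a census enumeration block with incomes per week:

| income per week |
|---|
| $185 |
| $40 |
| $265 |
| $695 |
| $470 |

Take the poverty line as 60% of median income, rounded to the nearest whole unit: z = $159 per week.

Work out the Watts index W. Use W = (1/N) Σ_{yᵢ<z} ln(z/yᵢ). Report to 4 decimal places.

Poor units: $40 (q = 1 of N = 5).
ln(z/y) terms: ln(159/40) = 1.3800.
W = 1.380025 / 5 = 0.2760.

0.2760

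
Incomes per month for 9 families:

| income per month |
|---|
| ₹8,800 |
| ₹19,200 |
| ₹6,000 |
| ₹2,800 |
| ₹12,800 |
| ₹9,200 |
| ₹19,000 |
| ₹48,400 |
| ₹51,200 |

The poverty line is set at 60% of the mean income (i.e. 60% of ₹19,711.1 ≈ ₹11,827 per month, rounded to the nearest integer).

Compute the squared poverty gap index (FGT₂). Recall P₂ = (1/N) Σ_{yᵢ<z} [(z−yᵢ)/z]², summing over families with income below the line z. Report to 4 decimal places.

0.1045

Below z: ₹2,800, ₹6,000, ₹8,800, ₹9,200 (q = 4 of N = 9).
Relative gaps: (11827−2800)/11827 = 0.7633; (11827−6000)/11827 = 0.4927; (11827−8800)/11827 = 0.2559; (11827−9200)/11827 = 0.2221.
Squared: 0.5826; 0.2427; 0.0655; 0.0493.
Sum = 0.940138; P₂ = 0.940138 / 9 = 0.1045.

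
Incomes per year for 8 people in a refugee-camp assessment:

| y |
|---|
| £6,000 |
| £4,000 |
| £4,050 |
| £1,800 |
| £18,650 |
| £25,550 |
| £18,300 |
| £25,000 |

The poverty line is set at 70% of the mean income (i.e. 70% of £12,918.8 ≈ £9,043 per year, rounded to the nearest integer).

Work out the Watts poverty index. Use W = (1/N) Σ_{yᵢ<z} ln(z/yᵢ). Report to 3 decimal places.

Incomes under z: £1,800, £4,000, £4,050, £6,000 (q = 4 of N = 8).
Log shortfalls: ln(9043/1800) = 1.6142; ln(9043/4000) = 0.8157; ln(9043/4050) = 0.8033; ln(9043/6000) = 0.4102.
W = 3.643407 / 8 = 0.455.

0.455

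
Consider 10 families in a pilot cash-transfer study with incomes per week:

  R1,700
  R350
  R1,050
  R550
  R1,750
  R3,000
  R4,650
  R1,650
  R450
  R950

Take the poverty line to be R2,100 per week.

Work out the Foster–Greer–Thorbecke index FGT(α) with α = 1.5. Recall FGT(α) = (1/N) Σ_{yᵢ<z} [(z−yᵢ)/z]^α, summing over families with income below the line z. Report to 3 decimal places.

Incomes under z: R350, R450, R550, R950, R1,050, R1,650, R1,700, R1,750 (q = 8 of N = 10).
Relative gaps: (2100−350)/2100 = 0.8333; (2100−450)/2100 = 0.7857; (2100−550)/2100 = 0.7381; (2100−950)/2100 = 0.5476; (2100−1050)/2100 = 0.5000; (2100−1650)/2100 = 0.2143; (2100−1700)/2100 = 0.1905; (2100−1750)/2100 = 0.1667.
Raised to α = 1.5: 0.76073; 0.69646; 0.63412; 0.40525; 0.35355; 0.09920; 0.08313; 0.06804.
Sum = 3.100468; FGT(1.5) = 3.100468 / 10 = 0.310.

0.310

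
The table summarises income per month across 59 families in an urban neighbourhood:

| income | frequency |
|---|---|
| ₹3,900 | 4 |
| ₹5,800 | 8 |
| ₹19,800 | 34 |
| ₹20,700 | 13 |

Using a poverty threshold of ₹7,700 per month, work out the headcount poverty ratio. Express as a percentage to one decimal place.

20.3%

12 of the 59 families have income below ₹7,700.
H = 12/59 = 20.3%.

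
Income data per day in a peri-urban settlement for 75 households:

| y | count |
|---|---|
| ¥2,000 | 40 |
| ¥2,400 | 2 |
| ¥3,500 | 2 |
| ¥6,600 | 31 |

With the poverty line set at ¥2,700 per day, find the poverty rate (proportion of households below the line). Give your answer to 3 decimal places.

42 of the 75 households have income below ¥2,700.
H = 42/75 = 0.560.

0.560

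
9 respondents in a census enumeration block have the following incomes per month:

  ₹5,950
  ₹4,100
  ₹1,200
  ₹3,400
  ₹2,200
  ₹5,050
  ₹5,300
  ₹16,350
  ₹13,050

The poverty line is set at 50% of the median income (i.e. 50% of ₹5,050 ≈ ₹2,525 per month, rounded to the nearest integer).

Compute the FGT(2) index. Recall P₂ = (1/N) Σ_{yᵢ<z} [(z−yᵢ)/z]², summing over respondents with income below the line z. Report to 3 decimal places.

0.032

Below z: ₹1,200, ₹2,200 (q = 2 of N = 9).
Shortfall ratios: (2525−1200)/2525 = 0.5248; (2525−2200)/2525 = 0.1287.
Squared: 0.2754; 0.0166.
Sum = 0.291932; P₂ = 0.291932 / 9 = 0.032.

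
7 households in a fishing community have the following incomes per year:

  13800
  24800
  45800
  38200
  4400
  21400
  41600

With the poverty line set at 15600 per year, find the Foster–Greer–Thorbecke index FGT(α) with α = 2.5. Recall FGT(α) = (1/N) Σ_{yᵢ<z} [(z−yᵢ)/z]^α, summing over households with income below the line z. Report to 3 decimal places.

Below the line: 4400, 13800 (q = 2 of N = 7).
Shortfall ratios: (15600−4400)/15600 = 0.7179; (15600−13800)/15600 = 0.1154.
Raised to α = 2.5: 0.43675; 0.00452.
Sum = 0.441273; FGT(2.5) = 0.441273 / 7 = 0.063.

0.063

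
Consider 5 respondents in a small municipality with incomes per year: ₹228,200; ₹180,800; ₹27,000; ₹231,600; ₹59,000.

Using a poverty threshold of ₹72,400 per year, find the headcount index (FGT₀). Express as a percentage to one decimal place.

2 of the 5 respondents have income below ₹72,400.
H = 2/5 = 40.0%.

40.0%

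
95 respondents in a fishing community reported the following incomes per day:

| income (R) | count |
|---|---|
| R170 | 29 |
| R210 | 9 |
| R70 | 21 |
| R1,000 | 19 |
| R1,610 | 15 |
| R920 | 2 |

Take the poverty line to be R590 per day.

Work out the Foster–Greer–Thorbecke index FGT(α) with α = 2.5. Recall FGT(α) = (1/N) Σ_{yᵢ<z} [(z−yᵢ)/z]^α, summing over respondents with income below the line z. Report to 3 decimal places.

Poor units: 21×R70, 29×R170, 9×R210 (q = 59 of N = 95).
Shortfall ratios: (590−70)/590 = 0.8814 (×21); (590−170)/590 = 0.7119 (×29); (590−210)/590 = 0.6441 (×9).
Raised to α = 2.5: 0.72925 (×21); 0.42756 (×29); 0.33291 (×9).
Sum = 30.709651; FGT(2.5) = 30.709651 / 95 = 0.323.

0.323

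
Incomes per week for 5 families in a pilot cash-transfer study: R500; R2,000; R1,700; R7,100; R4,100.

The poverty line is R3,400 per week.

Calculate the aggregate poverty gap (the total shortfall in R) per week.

Poor units: R500, R1,700, R2,000 (q = 3 of N = 5).
Individual gaps: 3400−500 = 2900; 3400−1700 = 1700; 3400−2000 = 1400.
Aggregate gap = R6,000.

R6,000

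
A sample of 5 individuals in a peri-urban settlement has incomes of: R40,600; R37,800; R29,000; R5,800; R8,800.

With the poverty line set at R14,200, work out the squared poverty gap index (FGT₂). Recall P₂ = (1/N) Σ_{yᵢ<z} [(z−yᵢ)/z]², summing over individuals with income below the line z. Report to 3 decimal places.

Poor units: R5,800, R8,800 (q = 2 of N = 5).
Shortfall ratios: (14200−5800)/14200 = 0.5915; (14200−8800)/14200 = 0.3803.
Squared: 0.3499; 0.1446.
Sum = 0.494545; P₂ = 0.494545 / 5 = 0.099.

0.099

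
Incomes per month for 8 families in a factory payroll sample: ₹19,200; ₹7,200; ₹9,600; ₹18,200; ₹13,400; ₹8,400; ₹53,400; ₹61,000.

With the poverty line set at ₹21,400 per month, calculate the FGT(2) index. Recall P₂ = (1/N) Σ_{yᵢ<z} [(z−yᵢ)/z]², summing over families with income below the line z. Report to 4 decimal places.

Poor units: ₹7,200, ₹8,400, ₹9,600, ₹13,400, ₹18,200, ₹19,200 (q = 6 of N = 8).
Normalized shortfalls: (21400−7200)/21400 = 0.6636; (21400−8400)/21400 = 0.6075; (21400−9600)/21400 = 0.5514; (21400−13400)/21400 = 0.3738; (21400−18200)/21400 = 0.1495; (21400−19200)/21400 = 0.1028.
Squared: 0.4403; 0.3690; 0.3040; 0.1398; 0.0224; 0.0106.
Sum = 1.286051; P₂ = 1.286051 / 8 = 0.1608.

0.1608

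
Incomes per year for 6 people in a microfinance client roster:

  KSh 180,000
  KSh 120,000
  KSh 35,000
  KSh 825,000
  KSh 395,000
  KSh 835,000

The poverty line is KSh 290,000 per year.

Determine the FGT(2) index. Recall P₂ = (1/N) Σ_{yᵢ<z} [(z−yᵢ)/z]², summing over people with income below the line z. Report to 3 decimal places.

Poor units: KSh 35,000, KSh 120,000, KSh 180,000 (q = 3 of N = 6).
Relative gaps: (290000−35000)/290000 = 0.8793; (290000−120000)/290000 = 0.5862; (290000−180000)/290000 = 0.3793.
Squared: 0.7732; 0.3436; 0.1439.
Sum = 1.260702; P₂ = 1.260702 / 6 = 0.210.

0.210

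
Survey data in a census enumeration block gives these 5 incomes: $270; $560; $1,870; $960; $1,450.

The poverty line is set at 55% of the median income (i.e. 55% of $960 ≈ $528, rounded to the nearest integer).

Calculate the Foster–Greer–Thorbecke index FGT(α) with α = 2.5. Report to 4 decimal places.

Poor units: $270 (q = 1 of N = 5).
Normalized shortfalls: (528−270)/528 = 0.4886.
Raised to α = 2.5: 0.16690.
Sum = 0.166903; FGT(2.5) = 0.166903 / 5 = 0.0334.

0.0334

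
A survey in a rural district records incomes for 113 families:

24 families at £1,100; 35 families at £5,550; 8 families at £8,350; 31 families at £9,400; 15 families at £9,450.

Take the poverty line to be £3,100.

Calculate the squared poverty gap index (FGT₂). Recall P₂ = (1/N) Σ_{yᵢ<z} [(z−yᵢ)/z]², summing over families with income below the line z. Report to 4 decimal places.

0.0884

Below the line: 24×£1,100 (q = 24 of N = 113).
Relative gaps: (3100−1100)/3100 = 0.6452 (×24).
Squared: 0.4162 (×24).
Sum = 9.989594; P₂ = 9.989594 / 113 = 0.0884.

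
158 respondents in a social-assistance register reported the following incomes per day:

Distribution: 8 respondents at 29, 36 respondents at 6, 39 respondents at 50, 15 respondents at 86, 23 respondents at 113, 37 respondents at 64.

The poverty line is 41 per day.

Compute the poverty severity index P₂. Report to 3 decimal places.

0.170

Below z: 36×6, 8×29 (q = 44 of N = 158).
Gap ratios (z−y)/z: (41−6)/41 = 0.8537 (×36); (41−29)/41 = 0.2927 (×8).
Squared: 0.7287 (×36); 0.0857 (×8).
Sum = 26.919691; P₂ = 26.919691 / 158 = 0.170.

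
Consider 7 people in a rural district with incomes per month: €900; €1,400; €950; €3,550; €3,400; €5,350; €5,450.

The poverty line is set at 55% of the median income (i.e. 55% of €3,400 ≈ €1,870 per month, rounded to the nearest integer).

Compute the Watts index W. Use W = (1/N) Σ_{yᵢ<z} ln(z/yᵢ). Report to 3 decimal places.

Incomes under z: €900, €950, €1,400 (q = 3 of N = 7).
Log gaps: ln(1870/900) = 0.7313; ln(1870/950) = 0.6772; ln(1870/1400) = 0.2895.
W = 1.697997 / 7 = 0.243.

0.243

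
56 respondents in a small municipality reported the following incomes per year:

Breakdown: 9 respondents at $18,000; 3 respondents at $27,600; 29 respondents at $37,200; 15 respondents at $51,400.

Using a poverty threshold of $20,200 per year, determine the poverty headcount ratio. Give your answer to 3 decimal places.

0.161

9 of the 56 respondents have income below $20,200.
H = 9/56 = 0.161.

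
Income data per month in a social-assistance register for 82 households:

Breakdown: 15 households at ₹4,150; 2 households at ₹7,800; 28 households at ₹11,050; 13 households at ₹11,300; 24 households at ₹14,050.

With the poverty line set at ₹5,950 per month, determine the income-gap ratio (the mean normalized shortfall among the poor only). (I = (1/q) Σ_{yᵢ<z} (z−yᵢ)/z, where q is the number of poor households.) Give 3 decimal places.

0.303

Below z: 15×₹4,150 (q = 15 of N = 82).
Shortfall ratios (z−y)/z: 0.3025 (×15); sum = 4.537815.
The income-gap ratio divides by q (the poor only): 4.537815 / 15 = 0.303.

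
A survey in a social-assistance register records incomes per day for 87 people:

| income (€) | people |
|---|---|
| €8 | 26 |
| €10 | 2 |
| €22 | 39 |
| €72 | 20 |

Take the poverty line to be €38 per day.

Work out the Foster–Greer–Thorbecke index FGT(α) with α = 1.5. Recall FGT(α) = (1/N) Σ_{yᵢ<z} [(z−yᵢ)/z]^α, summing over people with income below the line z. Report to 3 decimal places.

Below z: 26×€8, 2×€10, 39×€22 (q = 67 of N = 87).
Shortfall ratios: (38−8)/38 = 0.7895 (×26); (38−10)/38 = 0.7368 (×2); (38−22)/38 = 0.4211 (×39).
Raised to α = 1.5: 0.70147 (×26); 0.63250 (×2); 0.27322 (×39).
Sum = 30.158499; FGT(1.5) = 30.158499 / 87 = 0.347.

0.347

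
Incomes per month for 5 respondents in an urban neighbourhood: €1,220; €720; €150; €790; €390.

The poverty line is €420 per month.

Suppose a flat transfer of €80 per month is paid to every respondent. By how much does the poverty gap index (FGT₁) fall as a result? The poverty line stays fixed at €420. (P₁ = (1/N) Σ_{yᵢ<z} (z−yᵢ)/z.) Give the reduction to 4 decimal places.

0.0524

Before: below the line — €150, €390; poverty gap index (FGT₁) = 0.142857.
After the €80 transfer: below the line — €230; poverty gap index (FGT₁) = 0.090476.
Reduction = 0.142857 − 0.090476 = 0.0524.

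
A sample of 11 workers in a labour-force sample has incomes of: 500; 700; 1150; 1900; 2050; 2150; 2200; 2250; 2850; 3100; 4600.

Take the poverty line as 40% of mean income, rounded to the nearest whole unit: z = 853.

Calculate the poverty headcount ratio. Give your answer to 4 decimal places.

0.1818

2 of the 11 workers have income below 853.
H = 2/11 = 0.1818.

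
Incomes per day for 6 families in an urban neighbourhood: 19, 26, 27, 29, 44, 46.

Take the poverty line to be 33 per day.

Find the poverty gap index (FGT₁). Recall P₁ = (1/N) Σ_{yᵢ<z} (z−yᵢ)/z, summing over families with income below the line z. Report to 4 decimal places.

0.1566

Incomes under z: 19, 26, 27, 29 (q = 4 of N = 6).
Gap ratios (z−y)/z: (33−19)/33 = 0.4242; (33−26)/33 = 0.2121; (33−27)/33 = 0.1818; (33−29)/33 = 0.1212.
Sum of shortfalls = 0.939394; P₁ averages over all N: 0.939394 / 6 = 0.1566.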